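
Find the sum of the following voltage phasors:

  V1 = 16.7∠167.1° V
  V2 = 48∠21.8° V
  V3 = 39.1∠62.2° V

Step 1 — Convert each phasor to rectangular form:
  V1 = 16.7·(cos(167.1°) + j·sin(167.1°)) = -16.28 + j3.728 V
  V2 = 48·(cos(21.8°) + j·sin(21.8°)) = 44.57 + j17.83 V
  V3 = 39.1·(cos(62.2°) + j·sin(62.2°)) = 18.24 + j34.59 V
Step 2 — Sum components: V_total = 46.52 + j56.14 V.
Step 3 — Convert to polar: |V_total| = 72.91 V, ∠V_total = 50.4°.

V_total = 72.91∠50.4° V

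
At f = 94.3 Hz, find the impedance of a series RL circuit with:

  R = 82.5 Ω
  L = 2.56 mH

Step 1 — Angular frequency: ω = 2π·f = 2π·94.3 = 592.5 rad/s.
Step 2 — Component impedances:
  R: Z = R = 82.5 Ω
  L: Z = jωL = j·592.5·0.00256 = 0 + j1.517 Ω
Step 3 — Series combination: Z_total = R + L = 82.5 + j1.517 Ω = 82.51∠1.1° Ω.

Z = 82.5 + j1.517 Ω = 82.51∠1.1° Ω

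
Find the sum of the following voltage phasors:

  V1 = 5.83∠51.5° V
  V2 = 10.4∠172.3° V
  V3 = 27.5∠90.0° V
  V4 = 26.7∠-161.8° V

Step 1 — Convert each phasor to rectangular form:
  V1 = 5.83·(cos(51.5°) + j·sin(51.5°)) = 3.629 + j4.563 V
  V2 = 10.4·(cos(172.3°) + j·sin(172.3°)) = -10.31 + j1.393 V
  V3 = 27.5·(cos(90.0°) + j·sin(90.0°)) = 0 + j27.5 V
  V4 = 26.7·(cos(-161.8°) + j·sin(-161.8°)) = -25.36 - j8.339 V
Step 2 — Sum components: V_total = -32.04 + j25.12 V.
Step 3 — Convert to polar: |V_total| = 40.71 V, ∠V_total = 141.9°.

V_total = 40.71∠141.9° V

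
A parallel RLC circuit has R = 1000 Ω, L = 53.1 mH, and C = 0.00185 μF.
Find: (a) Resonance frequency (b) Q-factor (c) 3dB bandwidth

Step 1 — Resonance: ω₀ = 1/√(LC) = 1/√(0.0531·1.85e-09) = 1.009e+05 rad/s.
Step 2 — f₀ = ω₀/(2π) = 1.606e+04 Hz.
Step 3 — Parallel Q: Q = R/(ω₀L) = 1000/(1.009e+05·0.0531) = 0.1867.
Step 4 — Bandwidth: Δω = ω₀/Q = 5.405e+05 rad/s; BW = Δω/(2π) = 8.603e+04 Hz.

(a) f₀ = 1.606e+04 Hz  (b) Q = 0.1867  (c) BW = 8.603e+04 Hz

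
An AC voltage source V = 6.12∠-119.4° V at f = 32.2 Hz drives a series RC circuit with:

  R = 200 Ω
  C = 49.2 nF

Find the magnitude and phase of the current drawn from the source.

Step 1 — Angular frequency: ω = 2π·f = 2π·32.2 = 202.3 rad/s.
Step 2 — Component impedances:
  R: Z = R = 200 Ω
  C: Z = 1/(jωC) = -j/(ω·C) = 0 - j1.005e+05 Ω
Step 3 — Series combination: Z_total = R + C = 200 - j1.005e+05 Ω = 1.005e+05∠-89.9° Ω.
Step 4 — Source phasor: V = 6.12∠-119.4° V = -3.004 - j5.332 V.
Step 5 — Ohm's law: I = V / Z_total = (-3.004 - j5.332) / (200 - j1.005e+05) = 5.301e-05 - j3.001e-05 A.
Step 6 — Convert to polar: |I| = 6.092e-05 A, ∠I = -29.5°.

I = 6.092e-05∠-29.5° A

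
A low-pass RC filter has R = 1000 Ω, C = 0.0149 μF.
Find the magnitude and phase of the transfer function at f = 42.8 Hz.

Step 1 — Angular frequency: ω = 2π·42.8 = 268.9 rad/s.
Step 2 — Transfer function: H(jω) = 1/(1 + jωRC).
Step 3 — Denominator: 1 + jωRC = 1 + j·268.9·1000·1.49e-08 = 1 + j0.004007.
Step 4 — H = 1 - j0.004007.
Step 5 — Magnitude: |H| = 1 (-0.0 dB); phase: φ = -0.2°.

|H| = 1 (-0.0 dB), φ = -0.2°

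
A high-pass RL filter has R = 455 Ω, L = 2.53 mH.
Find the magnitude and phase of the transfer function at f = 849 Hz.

Step 1 — Angular frequency: ω = 2π·849 = 5334 rad/s.
Step 2 — Transfer function: H(jω) = jωL/(R + jωL).
Step 3 — Numerator jωL = j·13.5; denominator R + jωL = 455 + j13.5.
Step 4 — H = 0.000879 + j0.02964.
Step 5 — Magnitude: |H| = 0.02965 (-30.6 dB); phase: φ = 88.3°.

|H| = 0.02965 (-30.6 dB), φ = 88.3°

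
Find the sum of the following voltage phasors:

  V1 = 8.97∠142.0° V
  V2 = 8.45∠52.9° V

Step 1 — Convert each phasor to rectangular form:
  V1 = 8.97·(cos(142.0°) + j·sin(142.0°)) = -7.068 + j5.522 V
  V2 = 8.45·(cos(52.9°) + j·sin(52.9°)) = 5.097 + j6.74 V
Step 2 — Sum components: V_total = -1.971 + j12.26 V.
Step 3 — Convert to polar: |V_total| = 12.42 V, ∠V_total = 99.1°.

V_total = 12.42∠99.1° V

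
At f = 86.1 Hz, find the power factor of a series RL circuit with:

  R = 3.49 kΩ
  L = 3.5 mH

Step 1 — Angular frequency: ω = 2π·f = 2π·86.1 = 541 rad/s.
Step 2 — Component impedances:
  R: Z = R = 3490 Ω
  L: Z = jωL = j·541·0.0035 = 0 + j1.893 Ω
Step 3 — Series combination: Z_total = R + L = 3490 + j1.893 Ω = 3490∠0.0° Ω.
Step 4 — Power factor: PF = cos(φ) = Re(Z)/|Z| = 3490/3490 = 1.
Step 5 — Type: Im(Z) = 1.893 ⇒ lagging (phase φ = 0.0°).

PF = 1 (lagging, φ = 0.0°)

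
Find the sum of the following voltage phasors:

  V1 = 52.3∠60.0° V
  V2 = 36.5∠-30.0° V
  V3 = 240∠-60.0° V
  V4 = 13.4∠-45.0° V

Step 1 — Convert each phasor to rectangular form:
  V1 = 52.3·(cos(60.0°) + j·sin(60.0°)) = 26.15 + j45.29 V
  V2 = 36.5·(cos(-30.0°) + j·sin(-30.0°)) = 31.61 - j18.25 V
  V3 = 240·(cos(-60.0°) + j·sin(-60.0°)) = 120 - j207.8 V
  V4 = 13.4·(cos(-45.0°) + j·sin(-45.0°)) = 9.475 - j9.475 V
Step 2 — Sum components: V_total = 187.2 - j190.3 V.
Step 3 — Convert to polar: |V_total| = 267 V, ∠V_total = -45.5°.

V_total = 267∠-45.5° V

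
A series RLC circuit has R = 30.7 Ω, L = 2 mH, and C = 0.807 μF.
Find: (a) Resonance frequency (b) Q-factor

Step 1 — Resonance condition Im(Z)=0 gives ω₀ = 1/√(LC).
Step 2 — ω₀ = 1/√(0.002·8.07e-07) = 2.489e+04 rad/s.
Step 3 — f₀ = ω₀/(2π) = 3962 Hz.
Step 4 — Series Q: Q = ω₀L/R = 2.489e+04·0.002/30.7 = 1.622.

(a) f₀ = 3962 Hz  (b) Q = 1.622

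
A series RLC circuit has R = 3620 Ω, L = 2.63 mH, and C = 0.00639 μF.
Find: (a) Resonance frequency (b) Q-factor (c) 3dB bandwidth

Step 1 — Resonance: ω₀ = 1/√(LC) = 1/√(0.00263·6.39e-09) = 2.439e+05 rad/s.
Step 2 — f₀ = ω₀/(2π) = 3.882e+04 Hz.
Step 3 — Series Q: Q = ω₀L/R = 2.439e+05·0.00263/3620 = 0.1772.
Step 4 — Bandwidth: Δω = ω₀/Q = 1.376e+06 rad/s; BW = Δω/(2π) = 2.191e+05 Hz.

(a) f₀ = 3.882e+04 Hz  (b) Q = 0.1772  (c) BW = 2.191e+05 Hz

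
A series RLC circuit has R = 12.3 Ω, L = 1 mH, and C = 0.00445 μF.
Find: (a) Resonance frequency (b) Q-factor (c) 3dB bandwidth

Step 1 — Resonance condition Im(Z)=0 gives ω₀ = 1/√(LC).
Step 2 — ω₀ = 1/√(0.001·4.45e-09) = 4.74e+05 rad/s.
Step 3 — f₀ = ω₀/(2π) = 7.545e+04 Hz.
Step 4 — Series Q: Q = ω₀L/R = 4.74e+05·0.001/12.3 = 38.54.
Step 5 — 3dB bandwidth: Δω = ω₀/Q = 1.23e+04 rad/s; BW = Δω/(2π) = 1958 Hz.

(a) f₀ = 7.545e+04 Hz  (b) Q = 38.54  (c) BW = 1958 Hz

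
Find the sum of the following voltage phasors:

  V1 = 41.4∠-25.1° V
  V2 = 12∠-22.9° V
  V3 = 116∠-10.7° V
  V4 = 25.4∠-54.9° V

Step 1 — Convert each phasor to rectangular form:
  V1 = 41.4·(cos(-25.1°) + j·sin(-25.1°)) = 37.49 - j17.56 V
  V2 = 12·(cos(-22.9°) + j·sin(-22.9°)) = 11.05 - j4.669 V
  V3 = 116·(cos(-10.7°) + j·sin(-10.7°)) = 114 - j21.54 V
  V4 = 25.4·(cos(-54.9°) + j·sin(-54.9°)) = 14.61 - j20.78 V
Step 2 — Sum components: V_total = 177.1 - j64.55 V.
Step 3 — Convert to polar: |V_total| = 188.5 V, ∠V_total = -20.0°.

V_total = 188.5∠-20.0° V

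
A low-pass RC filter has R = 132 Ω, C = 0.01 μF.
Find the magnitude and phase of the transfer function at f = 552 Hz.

Step 1 — Angular frequency: ω = 2π·552 = 3468 rad/s.
Step 2 — Transfer function: H(jω) = 1/(1 + jωRC).
Step 3 — Denominator: 1 + jωRC = 1 + j·3468·132·1e-08 = 1 + j0.004578.
Step 4 — H = 1 - j0.004578.
Step 5 — Magnitude: |H| = 1 (-0.0 dB); phase: φ = -0.3°.

|H| = 1 (-0.0 dB), φ = -0.3°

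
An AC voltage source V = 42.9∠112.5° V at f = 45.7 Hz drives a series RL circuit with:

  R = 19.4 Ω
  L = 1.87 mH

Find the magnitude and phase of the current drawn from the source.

Step 1 — Angular frequency: ω = 2π·f = 2π·45.7 = 287.1 rad/s.
Step 2 — Component impedances:
  R: Z = R = 19.4 Ω
  L: Z = jωL = j·287.1·0.00187 = 0 + j0.537 Ω
Step 3 — Series combination: Z_total = R + L = 19.4 + j0.537 Ω = 19.41∠1.6° Ω.
Step 4 — Source phasor: V = 42.9∠112.5° V = -16.42 + j39.63 V.
Step 5 — Ohm's law: I = V / Z_total = (-16.42 + j39.63) / (19.4 + j0.537) = -0.7891 + j2.065 A.
Step 6 — Convert to polar: |I| = 2.21 A, ∠I = 110.9°.

I = 2.21∠110.9° A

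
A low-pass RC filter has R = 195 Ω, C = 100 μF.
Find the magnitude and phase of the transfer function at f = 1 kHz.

Step 1 — Angular frequency: ω = 2π·1000 = 6283 rad/s.
Step 2 — Transfer function: H(jω) = 1/(1 + jωRC).
Step 3 — Denominator: 1 + jωRC = 1 + j·6283·195·0.0001 = 1 + j122.5.
Step 4 — H = 6.661e-05 - j0.008161.
Step 5 — Magnitude: |H| = 0.008162 (-41.8 dB); phase: φ = -89.5°.

|H| = 0.008162 (-41.8 dB), φ = -89.5°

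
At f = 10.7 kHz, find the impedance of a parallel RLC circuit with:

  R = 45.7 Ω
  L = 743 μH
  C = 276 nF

Step 1 — Angular frequency: ω = 2π·f = 2π·1.07e+04 = 6.723e+04 rad/s.
Step 2 — Component impedances:
  R: Z = R = 45.7 Ω
  L: Z = jωL = j·6.723e+04·0.000743 = 0 + j49.95 Ω
  C: Z = 1/(jωC) = -j/(ω·C) = 0 - j53.89 Ω
Step 3 — Parallel combination: 1/Z_total = 1/R + 1/L + 1/C; Z_total = 45.5 + j3.043 Ω = 45.6∠3.8° Ω.

Z = 45.5 + j3.043 Ω = 45.6∠3.8° Ω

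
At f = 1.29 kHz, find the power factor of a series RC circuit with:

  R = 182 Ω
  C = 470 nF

Step 1 — Angular frequency: ω = 2π·f = 2π·1290 = 8105 rad/s.
Step 2 — Component impedances:
  R: Z = R = 182 Ω
  C: Z = 1/(jωC) = -j/(ω·C) = 0 - j262.5 Ω
Step 3 — Series combination: Z_total = R + C = 182 - j262.5 Ω = 319.4∠-55.3° Ω.
Step 4 — Power factor: PF = cos(φ) = Re(Z)/|Z| = 182/319.4 = 0.5698.
Step 5 — Type: Im(Z) = -262.5 ⇒ leading (phase φ = -55.3°).

PF = 0.5698 (leading, φ = -55.3°)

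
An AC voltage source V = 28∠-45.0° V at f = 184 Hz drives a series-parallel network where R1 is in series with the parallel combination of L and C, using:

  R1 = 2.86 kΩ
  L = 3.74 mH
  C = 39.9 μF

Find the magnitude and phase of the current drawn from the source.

Step 1 — Angular frequency: ω = 2π·f = 2π·184 = 1156 rad/s.
Step 2 — Component impedances:
  R1: Z = R = 2860 Ω
  L: Z = jωL = j·1156·0.00374 = 0 + j4.324 Ω
  C: Z = 1/(jωC) = -j/(ω·C) = 0 - j21.68 Ω
Step 3 — Parallel branch: L || C = 1/(1/L + 1/C) = 0 + j5.401 Ω.
Step 4 — Series with R1: Z_total = R1 + (L || C) = 2860 + j5.401 Ω = 2860∠0.1° Ω.
Step 5 — Source phasor: V = 28∠-45.0° V = 19.8 - j19.8 V.
Step 6 — Ohm's law: I = V / Z_total = (19.8 - j19.8) / (2860 + j5.401) = 0.00691 - j0.006936 A.
Step 7 — Convert to polar: |I| = 0.00979 A, ∠I = -45.1°.

I = 0.00979∠-45.1° A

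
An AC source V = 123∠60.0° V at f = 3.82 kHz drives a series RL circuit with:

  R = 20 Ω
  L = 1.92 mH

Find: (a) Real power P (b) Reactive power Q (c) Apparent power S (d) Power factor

Step 1 — Angular frequency: ω = 2π·f = 2π·3820 = 2.4e+04 rad/s.
Step 2 — Component impedances:
  R: Z = R = 20 Ω
  L: Z = jωL = j·2.4e+04·0.00192 = 0 + j46.08 Ω
Step 3 — Series combination: Z_total = R + L = 20 + j46.08 Ω = 50.24∠66.5° Ω.
Step 4 — Source phasor: V = 123∠60.0° V = 61.5 + j106.5 V.
Step 5 — Current: I = V / Z = 2.433 - j0.2788 A = 2.448∠-6.5° A.
Step 6 — Complex power: S = V·I* = 119.9 + j276.3 VA.
Step 7 — Real power: P = Re(S) = 119.9 W.
Step 8 — Reactive power: Q = Im(S) = 276.3 VAR.
Step 9 — Apparent power: |S| = 301.2 VA.
Step 10 — Power factor: PF = P/|S| = 0.3981 (lagging).

(a) P = 119.9 W  (b) Q = 276.3 VAR  (c) S = 301.2 VA  (d) PF = 0.3981 (lagging)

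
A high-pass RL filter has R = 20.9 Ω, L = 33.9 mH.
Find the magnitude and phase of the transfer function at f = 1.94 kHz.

Step 1 — Angular frequency: ω = 2π·1940 = 1.219e+04 rad/s.
Step 2 — Transfer function: H(jω) = jωL/(R + jωL).
Step 3 — Numerator jωL = j·413.2; denominator R + jωL = 20.9 + j413.2.
Step 4 — H = 0.9974 + j0.05045.
Step 5 — Magnitude: |H| = 0.9987 (-0.0 dB); phase: φ = 2.9°.

|H| = 0.9987 (-0.0 dB), φ = 2.9°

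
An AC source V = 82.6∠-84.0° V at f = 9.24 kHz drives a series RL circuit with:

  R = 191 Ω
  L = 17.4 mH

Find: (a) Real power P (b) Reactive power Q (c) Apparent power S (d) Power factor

Step 1 — Angular frequency: ω = 2π·f = 2π·9240 = 5.806e+04 rad/s.
Step 2 — Component impedances:
  R: Z = R = 191 Ω
  L: Z = jωL = j·5.806e+04·0.0174 = 0 + j1010 Ω
Step 3 — Series combination: Z_total = R + L = 191 + j1010 Ω = 1028∠79.3° Ω.
Step 4 — Source phasor: V = 82.6∠-84.0° V = 8.634 - j82.15 V.
Step 5 — Current: I = V / Z = -0.07695 - j0.0231 A = 0.08034∠-163.3° A.
Step 6 — Complex power: S = V·I* = 1.233 + j6.521 VA.
Step 7 — Real power: P = Re(S) = 1.233 W.
Step 8 — Reactive power: Q = Im(S) = 6.521 VAR.
Step 9 — Apparent power: |S| = 6.636 VA.
Step 10 — Power factor: PF = P/|S| = 0.1858 (lagging).

(a) P = 1.233 W  (b) Q = 6.521 VAR  (c) S = 6.636 VA  (d) PF = 0.1858 (lagging)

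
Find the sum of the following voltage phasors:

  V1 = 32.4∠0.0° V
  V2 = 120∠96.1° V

Step 1 — Convert each phasor to rectangular form:
  V1 = 32.4·(cos(0.0°) + j·sin(0.0°)) = 32.4 V
  V2 = 120·(cos(96.1°) + j·sin(96.1°)) = -12.75 + j119.3 V
Step 2 — Sum components: V_total = 19.65 + j119.3 V.
Step 3 — Convert to polar: |V_total| = 120.9 V, ∠V_total = 80.6°.

V_total = 120.9∠80.6° V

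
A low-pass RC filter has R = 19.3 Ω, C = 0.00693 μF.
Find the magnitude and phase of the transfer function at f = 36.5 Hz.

Step 1 — Angular frequency: ω = 2π·36.5 = 229.3 rad/s.
Step 2 — Transfer function: H(jω) = 1/(1 + jωRC).
Step 3 — Denominator: 1 + jωRC = 1 + j·229.3·19.3·6.93e-09 = 1 + j3.067e-05.
Step 4 — H = 1 - j3.067e-05.
Step 5 — Magnitude: |H| = 1 (-0.0 dB); phase: φ = -0.0°.

|H| = 1 (-0.0 dB), φ = -0.0°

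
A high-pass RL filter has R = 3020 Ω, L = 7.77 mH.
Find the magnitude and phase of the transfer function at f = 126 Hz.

Step 1 — Angular frequency: ω = 2π·126 = 791.7 rad/s.
Step 2 — Transfer function: H(jω) = jωL/(R + jωL).
Step 3 — Numerator jωL = j·6.151; denominator R + jωL = 3020 + j6.151.
Step 4 — H = 4.149e-06 + j0.002037.
Step 5 — Magnitude: |H| = 0.002037 (-53.8 dB); phase: φ = 89.9°.

|H| = 0.002037 (-53.8 dB), φ = 89.9°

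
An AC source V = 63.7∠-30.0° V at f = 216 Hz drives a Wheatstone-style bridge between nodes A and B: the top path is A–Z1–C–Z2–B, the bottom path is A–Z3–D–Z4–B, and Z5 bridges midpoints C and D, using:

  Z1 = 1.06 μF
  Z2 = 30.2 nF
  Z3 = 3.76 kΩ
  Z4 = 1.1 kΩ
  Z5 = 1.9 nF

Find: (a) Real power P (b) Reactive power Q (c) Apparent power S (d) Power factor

Step 1 — Angular frequency: ω = 2π·f = 2π·216 = 1357 rad/s.
Step 2 — Component impedances:
  Z1: Z = 1/(jωC) = -j/(ω·C) = 0 - j695.1 Ω
  Z2: Z = 1/(jωC) = -j/(ω·C) = 0 - j2.44e+04 Ω
  Z3: Z = R = 3760 Ω
  Z4: Z = R = 1100 Ω
  Z5: Z = 1/(jωC) = -j/(ω·C) = 0 - j3.878e+05 Ω
Step 3 — Bridge requires nodal analysis (the Z5 bridge couples midpoints C and D, so the two paths cannot be reduced to a simple series/parallel combination). Setting node B to ground and injecting 1 A at node A, the 3-node admittance system at A, C, D solves to V_A = Z_AB = 4672 - j937.3 Ω = 4765∠-11.3° Ω.
Step 4 — Source phasor: V = 63.7∠-30.0° V = 55.17 - j31.85 V.
Step 5 — Current: I = V / Z = 0.01267 - j0.004276 A = 0.01337∠-18.7° A.
Step 6 — Complex power: S = V·I* = 0.8349 - j0.1675 VA.
Step 7 — Real power: P = Re(S) = 0.8349 W.
Step 8 — Reactive power: Q = Im(S) = -0.1675 VAR.
Step 9 — Apparent power: |S| = 0.8516 VA.
Step 10 — Power factor: PF = P/|S| = 0.9805 (leading).

(a) P = 0.8349 W  (b) Q = -0.1675 VAR  (c) S = 0.8516 VA  (d) PF = 0.9805 (leading)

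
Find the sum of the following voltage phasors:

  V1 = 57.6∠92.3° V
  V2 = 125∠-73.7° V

Step 1 — Convert each phasor to rectangular form:
  V1 = 57.6·(cos(92.3°) + j·sin(92.3°)) = -2.312 + j57.55 V
  V2 = 125·(cos(-73.7°) + j·sin(-73.7°)) = 35.08 - j120 V
Step 2 — Sum components: V_total = 32.77 - j62.42 V.
Step 3 — Convert to polar: |V_total| = 70.5 V, ∠V_total = -62.3°.

V_total = 70.5∠-62.3° V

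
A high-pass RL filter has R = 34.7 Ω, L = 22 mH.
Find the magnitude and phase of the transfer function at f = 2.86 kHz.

Step 1 — Angular frequency: ω = 2π·2860 = 1.797e+04 rad/s.
Step 2 — Transfer function: H(jω) = jωL/(R + jωL).
Step 3 — Numerator jωL = j·395.3; denominator R + jωL = 34.7 + j395.3.
Step 4 — H = 0.9924 + j0.0871.
Step 5 — Magnitude: |H| = 0.9962 (-0.0 dB); phase: φ = 5.0°.

|H| = 0.9962 (-0.0 dB), φ = 5.0°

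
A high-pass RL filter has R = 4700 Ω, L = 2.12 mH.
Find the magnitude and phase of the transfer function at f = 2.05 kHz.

Step 1 — Angular frequency: ω = 2π·2050 = 1.288e+04 rad/s.
Step 2 — Transfer function: H(jω) = jωL/(R + jωL).
Step 3 — Numerator jωL = j·27.31; denominator R + jωL = 4700 + j27.31.
Step 4 — H = 3.375e-05 + j0.00581.
Step 5 — Magnitude: |H| = 0.00581 (-44.7 dB); phase: φ = 89.7°.

|H| = 0.00581 (-44.7 dB), φ = 89.7°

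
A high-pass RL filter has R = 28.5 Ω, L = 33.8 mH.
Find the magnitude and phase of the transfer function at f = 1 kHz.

Step 1 — Angular frequency: ω = 2π·1000 = 6283 rad/s.
Step 2 — Transfer function: H(jω) = jωL/(R + jωL).
Step 3 — Numerator jωL = j·212.4; denominator R + jωL = 28.5 + j212.4.
Step 4 — H = 0.9823 + j0.1318.
Step 5 — Magnitude: |H| = 0.9911 (-0.1 dB); phase: φ = 7.6°.

|H| = 0.9911 (-0.1 dB), φ = 7.6°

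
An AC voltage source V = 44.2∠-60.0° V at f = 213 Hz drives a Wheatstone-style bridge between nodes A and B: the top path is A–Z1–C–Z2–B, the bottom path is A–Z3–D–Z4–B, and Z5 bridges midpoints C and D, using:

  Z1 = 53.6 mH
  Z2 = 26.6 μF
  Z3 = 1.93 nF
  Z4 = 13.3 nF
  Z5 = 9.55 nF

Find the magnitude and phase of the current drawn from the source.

Step 1 — Angular frequency: ω = 2π·f = 2π·213 = 1338 rad/s.
Step 2 — Component impedances:
  Z1: Z = jωL = j·1338·0.0536 = 0 + j71.73 Ω
  Z2: Z = 1/(jωC) = -j/(ω·C) = 0 - j28.09 Ω
  Z3: Z = 1/(jωC) = -j/(ω·C) = 0 - j3.872e+05 Ω
  Z4: Z = 1/(jωC) = -j/(ω·C) = 0 - j5.618e+04 Ω
  Z5: Z = 1/(jωC) = -j/(ω·C) = 0 - j7.824e+04 Ω
Step 3 — Bridge requires nodal analysis (the Z5 bridge couples midpoints C and D, so the two paths cannot be reduced to a simple series/parallel combination). Setting node B to ground and injecting 1 A at node A, the 3-node admittance system at A, C, D solves to V_A = Z_AB = 0 + j43.66 Ω = 43.66∠90.0° Ω.
Step 4 — Source phasor: V = 44.2∠-60.0° V = 22.1 - j38.28 V.
Step 5 — Ohm's law: I = V / Z_total = (22.1 - j38.28) / (0 + j43.66) = -0.8768 - j0.5062 A.
Step 6 — Convert to polar: |I| = 1.012 A, ∠I = -150.0°.

I = 1.012∠-150.0° A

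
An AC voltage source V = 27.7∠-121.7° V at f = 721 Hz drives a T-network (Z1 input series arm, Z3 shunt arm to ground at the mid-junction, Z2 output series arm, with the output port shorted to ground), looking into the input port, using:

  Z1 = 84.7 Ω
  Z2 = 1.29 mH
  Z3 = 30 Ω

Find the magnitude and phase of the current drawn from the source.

Step 1 — Angular frequency: ω = 2π·f = 2π·721 = 4530 rad/s.
Step 2 — Component impedances:
  Z1: Z = R = 84.7 Ω
  Z2: Z = jωL = j·4530·0.00129 = 0 + j5.844 Ω
  Z3: Z = R = 30 Ω
Step 3 — With the output port shorted to ground, the output series arm Z2 runs from the junction to ground; the shunt arm Z3 also runs from the junction to ground. They appear in parallel: Z3 || Z2 = 1.097 + j5.63 Ω.
Step 4 — Series with input arm Z1: Z_in = Z1 + (Z3 || Z2) = 85.8 + j5.63 Ω = 85.98∠3.8° Ω.
Step 5 — Source phasor: V = 27.7∠-121.7° V = -14.56 - j23.57 V.
Step 6 — Ohm's law: I = V / Z_total = (-14.56 - j23.57) / (85.8 + j5.63) = -0.1869 - j0.2624 A.
Step 7 — Convert to polar: |I| = 0.3222 A, ∠I = -125.5°.

I = 0.3222∠-125.5° A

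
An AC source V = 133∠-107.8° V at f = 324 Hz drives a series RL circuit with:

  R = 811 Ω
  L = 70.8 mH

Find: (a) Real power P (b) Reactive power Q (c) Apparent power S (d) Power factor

Step 1 — Angular frequency: ω = 2π·f = 2π·324 = 2036 rad/s.
Step 2 — Component impedances:
  R: Z = R = 811 Ω
  L: Z = jωL = j·2036·0.0708 = 0 + j144.1 Ω
Step 3 — Series combination: Z_total = R + L = 811 + j144.1 Ω = 823.7∠10.1° Ω.
Step 4 — Source phasor: V = 133∠-107.8° V = -40.66 - j126.6 V.
Step 5 — Current: I = V / Z = -0.0755 - j0.1427 A = 0.1615∠-117.9° A.
Step 6 — Complex power: S = V·I* = 21.14 + j3.758 VA.
Step 7 — Real power: P = Re(S) = 21.14 W.
Step 8 — Reactive power: Q = Im(S) = 3.758 VAR.
Step 9 — Apparent power: |S| = 21.47 VA.
Step 10 — Power factor: PF = P/|S| = 0.9846 (lagging).

(a) P = 21.14 W  (b) Q = 3.758 VAR  (c) S = 21.47 VA  (d) PF = 0.9846 (lagging)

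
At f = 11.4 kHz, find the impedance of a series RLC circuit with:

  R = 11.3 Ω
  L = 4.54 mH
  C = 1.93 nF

Step 1 — Angular frequency: ω = 2π·f = 2π·1.14e+04 = 7.163e+04 rad/s.
Step 2 — Component impedances:
  R: Z = R = 11.3 Ω
  L: Z = jωL = j·7.163e+04·0.00454 = 0 + j325.2 Ω
  C: Z = 1/(jωC) = -j/(ω·C) = 0 - j7234 Ω
Step 3 — Series combination: Z_total = R + L + C = 11.3 - j6908 Ω = 6908∠-89.9° Ω.

Z = 11.3 - j6908 Ω = 6908∠-89.9° Ω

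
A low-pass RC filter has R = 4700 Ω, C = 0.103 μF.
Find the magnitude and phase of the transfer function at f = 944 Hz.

Step 1 — Angular frequency: ω = 2π·944 = 5931 rad/s.
Step 2 — Transfer function: H(jω) = 1/(1 + jωRC).
Step 3 — Denominator: 1 + jωRC = 1 + j·5931·4700·1.03e-07 = 1 + j2.871.
Step 4 — H = 0.1082 - j0.3106.
Step 5 — Magnitude: |H| = 0.3289 (-9.7 dB); phase: φ = -70.8°.

|H| = 0.3289 (-9.7 dB), φ = -70.8°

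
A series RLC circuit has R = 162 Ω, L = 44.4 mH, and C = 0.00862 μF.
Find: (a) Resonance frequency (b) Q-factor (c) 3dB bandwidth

Step 1 — Resonance: ω₀ = 1/√(LC) = 1/√(0.0444·8.62e-09) = 5.112e+04 rad/s.
Step 2 — f₀ = ω₀/(2π) = 8135 Hz.
Step 3 — Series Q: Q = ω₀L/R = 5.112e+04·0.0444/162 = 14.01.
Step 4 — Bandwidth: Δω = ω₀/Q = 3649 rad/s; BW = Δω/(2π) = 580.7 Hz.

(a) f₀ = 8135 Hz  (b) Q = 14.01  (c) BW = 580.7 Hz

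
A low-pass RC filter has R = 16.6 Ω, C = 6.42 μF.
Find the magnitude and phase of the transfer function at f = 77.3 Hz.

Step 1 — Angular frequency: ω = 2π·77.3 = 485.7 rad/s.
Step 2 — Transfer function: H(jω) = 1/(1 + jωRC).
Step 3 — Denominator: 1 + jωRC = 1 + j·485.7·16.6·6.42e-06 = 1 + j0.05176.
Step 4 — H = 0.9973 - j0.05162.
Step 5 — Magnitude: |H| = 0.9987 (-0.0 dB); phase: φ = -3.0°.

|H| = 0.9987 (-0.0 dB), φ = -3.0°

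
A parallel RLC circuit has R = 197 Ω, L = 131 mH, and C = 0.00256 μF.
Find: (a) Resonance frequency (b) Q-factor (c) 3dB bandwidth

Step 1 — Resonance: ω₀ = 1/√(LC) = 1/√(0.131·2.56e-09) = 5.461e+04 rad/s.
Step 2 — f₀ = ω₀/(2π) = 8691 Hz.
Step 3 — Parallel Q: Q = R/(ω₀L) = 197/(5.461e+04·0.131) = 0.02754.
Step 4 — Bandwidth: Δω = ω₀/Q = 1.983e+06 rad/s; BW = Δω/(2π) = 3.156e+05 Hz.

(a) f₀ = 8691 Hz  (b) Q = 0.02754  (c) BW = 3.156e+05 Hz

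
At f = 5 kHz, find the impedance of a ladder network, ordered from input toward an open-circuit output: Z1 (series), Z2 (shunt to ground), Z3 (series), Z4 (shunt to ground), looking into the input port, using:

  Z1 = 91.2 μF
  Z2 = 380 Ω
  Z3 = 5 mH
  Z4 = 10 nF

Step 1 — Angular frequency: ω = 2π·f = 2π·5000 = 3.142e+04 rad/s.
Step 2 — Component impedances:
  Z1: Z = 1/(jωC) = -j/(ω·C) = 0 - j0.349 Ω
  Z2: Z = R = 380 Ω
  Z3: Z = jωL = j·3.142e+04·0.005 = 0 + j157.1 Ω
  Z4: Z = 1/(jωC) = -j/(ω·C) = 0 - j3183 Ω
Step 3 — Ladder network (open output): work backward from the far end, alternating series and parallel combinations. Z_in = 374.1 - j47.33 Ω = 377.1∠-7.2° Ω.

Z = 374.1 - j47.33 Ω = 377.1∠-7.2° Ω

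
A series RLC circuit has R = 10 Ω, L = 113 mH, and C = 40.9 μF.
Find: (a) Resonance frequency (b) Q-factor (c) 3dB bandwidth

Step 1 — Resonance condition Im(Z)=0 gives ω₀ = 1/√(LC).
Step 2 — ω₀ = 1/√(0.113·4.09e-05) = 465.2 rad/s.
Step 3 — f₀ = ω₀/(2π) = 74.03 Hz.
Step 4 — Series Q: Q = ω₀L/R = 465.2·0.113/10 = 5.256.
Step 5 — 3dB bandwidth: Δω = ω₀/Q = 88.5 rad/s; BW = Δω/(2π) = 14.08 Hz.

(a) f₀ = 74.03 Hz  (b) Q = 5.256  (c) BW = 14.08 Hz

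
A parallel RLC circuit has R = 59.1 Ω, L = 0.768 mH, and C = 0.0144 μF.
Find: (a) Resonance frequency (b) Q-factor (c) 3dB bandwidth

Step 1 — Resonance: ω₀ = 1/√(LC) = 1/√(0.000768·1.44e-08) = 3.007e+05 rad/s.
Step 2 — f₀ = ω₀/(2π) = 4.786e+04 Hz.
Step 3 — Parallel Q: Q = R/(ω₀L) = 59.1/(3.007e+05·0.000768) = 0.2559.
Step 4 — Bandwidth: Δω = ω₀/Q = 1.175e+06 rad/s; BW = Δω/(2π) = 1.87e+05 Hz.

(a) f₀ = 4.786e+04 Hz  (b) Q = 0.2559  (c) BW = 1.87e+05 Hz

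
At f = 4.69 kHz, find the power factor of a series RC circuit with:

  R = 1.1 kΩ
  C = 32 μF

Step 1 — Angular frequency: ω = 2π·f = 2π·4690 = 2.947e+04 rad/s.
Step 2 — Component impedances:
  R: Z = R = 1100 Ω
  C: Z = 1/(jωC) = -j/(ω·C) = 0 - j1.06 Ω
Step 3 — Series combination: Z_total = R + C = 1100 - j1.06 Ω = 1100∠-0.1° Ω.
Step 4 — Power factor: PF = cos(φ) = Re(Z)/|Z| = 1100/1100 = 1.
Step 5 — Type: Im(Z) = -1.06 ⇒ leading (phase φ = -0.1°).

PF = 1 (leading, φ = -0.1°)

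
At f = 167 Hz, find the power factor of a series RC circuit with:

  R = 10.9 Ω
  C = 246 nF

Step 1 — Angular frequency: ω = 2π·f = 2π·167 = 1049 rad/s.
Step 2 — Component impedances:
  R: Z = R = 10.9 Ω
  C: Z = 1/(jωC) = -j/(ω·C) = 0 - j3874 Ω
Step 3 — Series combination: Z_total = R + C = 10.9 - j3874 Ω = 3874∠-89.8° Ω.
Step 4 — Power factor: PF = cos(φ) = Re(Z)/|Z| = 10.9/3874 = 0.002814.
Step 5 — Type: Im(Z) = -3874 ⇒ leading (phase φ = -89.8°).

PF = 0.002814 (leading, φ = -89.8°)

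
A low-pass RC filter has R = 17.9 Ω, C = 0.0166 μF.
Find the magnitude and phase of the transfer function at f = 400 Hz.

Step 1 — Angular frequency: ω = 2π·400 = 2513 rad/s.
Step 2 — Transfer function: H(jω) = 1/(1 + jωRC).
Step 3 — Denominator: 1 + jωRC = 1 + j·2513·17.9·1.66e-08 = 1 + j0.0007468.
Step 4 — H = 1 - j0.0007468.
Step 5 — Magnitude: |H| = 1 (-0.0 dB); phase: φ = -0.0°.

|H| = 1 (-0.0 dB), φ = -0.0°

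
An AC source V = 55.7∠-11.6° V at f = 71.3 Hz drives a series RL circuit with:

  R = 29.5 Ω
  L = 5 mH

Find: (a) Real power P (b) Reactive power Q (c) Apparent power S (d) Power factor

Step 1 — Angular frequency: ω = 2π·f = 2π·71.3 = 448 rad/s.
Step 2 — Component impedances:
  R: Z = R = 29.5 Ω
  L: Z = jωL = j·448·0.005 = 0 + j2.24 Ω
Step 3 — Series combination: Z_total = R + L = 29.5 + j2.24 Ω = 29.58∠4.3° Ω.
Step 4 — Source phasor: V = 55.7∠-11.6° V = 54.56 - j11.2 V.
Step 5 — Current: I = V / Z = 1.81 - j0.5171 A = 1.883∠-15.9° A.
Step 6 — Complex power: S = V·I* = 104.6 + j7.94 VA.
Step 7 — Real power: P = Re(S) = 104.6 W.
Step 8 — Reactive power: Q = Im(S) = 7.94 VAR.
Step 9 — Apparent power: |S| = 104.9 VA.
Step 10 — Power factor: PF = P/|S| = 0.9971 (lagging).

(a) P = 104.6 W  (b) Q = 7.94 VAR  (c) S = 104.9 VA  (d) PF = 0.9971 (lagging)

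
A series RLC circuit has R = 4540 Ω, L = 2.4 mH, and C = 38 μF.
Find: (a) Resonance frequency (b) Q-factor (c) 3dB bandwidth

Step 1 — Resonance condition Im(Z)=0 gives ω₀ = 1/√(LC).
Step 2 — ω₀ = 1/√(0.0024·3.8e-05) = 3311 rad/s.
Step 3 — f₀ = ω₀/(2π) = 527 Hz.
Step 4 — Series Q: Q = ω₀L/R = 3311·0.0024/4540 = 0.00175.
Step 5 — 3dB bandwidth: Δω = ω₀/Q = 1.892e+06 rad/s; BW = Δω/(2π) = 3.011e+05 Hz.

(a) f₀ = 527 Hz  (b) Q = 0.00175  (c) BW = 3.011e+05 Hz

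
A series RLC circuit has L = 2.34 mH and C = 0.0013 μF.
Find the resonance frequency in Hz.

Step 1 — Resonance condition Im(Z)=0 gives ω₀ = 1/√(LC).
Step 2 — ω₀ = 1/√(0.00234·1.3e-09) = 5.734e+05 rad/s.
Step 3 — f₀ = ω₀/(2π) = 9.125e+04 Hz.

f₀ = 9.125e+04 Hz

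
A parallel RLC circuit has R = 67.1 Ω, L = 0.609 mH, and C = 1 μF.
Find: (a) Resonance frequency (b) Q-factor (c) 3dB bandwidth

Step 1 — Resonance: ω₀ = 1/√(LC) = 1/√(0.000609·1e-06) = 4.052e+04 rad/s.
Step 2 — f₀ = ω₀/(2π) = 6449 Hz.
Step 3 — Parallel Q: Q = R/(ω₀L) = 67.1/(4.052e+04·0.000609) = 2.719.
Step 4 — Bandwidth: Δω = ω₀/Q = 1.49e+04 rad/s; BW = Δω/(2π) = 2372 Hz.

(a) f₀ = 6449 Hz  (b) Q = 2.719  (c) BW = 2372 Hz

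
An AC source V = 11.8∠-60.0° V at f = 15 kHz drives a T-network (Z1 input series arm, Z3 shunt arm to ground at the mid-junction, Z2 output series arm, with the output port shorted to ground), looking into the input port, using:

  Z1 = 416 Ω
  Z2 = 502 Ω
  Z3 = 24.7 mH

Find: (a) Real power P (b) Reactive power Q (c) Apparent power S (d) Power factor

Step 1 — Angular frequency: ω = 2π·f = 2π·1.5e+04 = 9.425e+04 rad/s.
Step 2 — Component impedances:
  Z1: Z = R = 416 Ω
  Z2: Z = R = 502 Ω
  Z3: Z = jωL = j·9.425e+04·0.0247 = 0 + j2328 Ω
Step 3 — With the output port shorted to ground, the output series arm Z2 runs from the junction to ground; the shunt arm Z3 also runs from the junction to ground. They appear in parallel: Z3 || Z2 = 479.7 + j103.4 Ω.
Step 4 — Series with input arm Z1: Z_in = Z1 + (Z3 || Z2) = 895.7 + j103.4 Ω = 901.6∠6.6° Ω.
Step 5 — Source phasor: V = 11.8∠-60.0° V = 5.9 - j10.22 V.
Step 6 — Current: I = V / Z = 0.0052 - j0.01201 A = 0.01309∠-66.6° A.
Step 7 — Complex power: S = V·I* = 0.1534 + j0.01772 VA.
Step 8 — Real power: P = Re(S) = 0.1534 W.
Step 9 — Reactive power: Q = Im(S) = 0.01772 VAR.
Step 10 — Apparent power: |S| = 0.1544 VA.
Step 11 — Power factor: PF = P/|S| = 0.9934 (lagging).

(a) P = 0.1534 W  (b) Q = 0.01772 VAR  (c) S = 0.1544 VA  (d) PF = 0.9934 (lagging)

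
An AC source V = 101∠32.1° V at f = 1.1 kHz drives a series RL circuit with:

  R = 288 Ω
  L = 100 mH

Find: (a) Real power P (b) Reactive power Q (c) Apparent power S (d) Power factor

Step 1 — Angular frequency: ω = 2π·f = 2π·1100 = 6912 rad/s.
Step 2 — Component impedances:
  R: Z = R = 288 Ω
  L: Z = jωL = j·6912·0.1 = 0 + j691.2 Ω
Step 3 — Series combination: Z_total = R + L = 288 + j691.2 Ω = 748.8∠67.4° Ω.
Step 4 — Source phasor: V = 101∠32.1° V = 85.56 + j53.67 V.
Step 5 — Current: I = V / Z = 0.1101 - j0.07791 A = 0.1349∠-35.3° A.
Step 6 — Complex power: S = V·I* = 5.24 + j12.58 VA.
Step 7 — Real power: P = Re(S) = 5.24 W.
Step 8 — Reactive power: Q = Im(S) = 12.58 VAR.
Step 9 — Apparent power: |S| = 13.62 VA.
Step 10 — Power factor: PF = P/|S| = 0.3846 (lagging).

(a) P = 5.24 W  (b) Q = 12.58 VAR  (c) S = 13.62 VA  (d) PF = 0.3846 (lagging)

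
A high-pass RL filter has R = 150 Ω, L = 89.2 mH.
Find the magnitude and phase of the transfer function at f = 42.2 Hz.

Step 1 — Angular frequency: ω = 2π·42.2 = 265.2 rad/s.
Step 2 — Transfer function: H(jω) = jωL/(R + jωL).
Step 3 — Numerator jωL = j·23.65; denominator R + jωL = 150 + j23.65.
Step 4 — H = 0.02426 + j0.1539.
Step 5 — Magnitude: |H| = 0.1558 (-16.2 dB); phase: φ = 81.0°.

|H| = 0.1558 (-16.2 dB), φ = 81.0°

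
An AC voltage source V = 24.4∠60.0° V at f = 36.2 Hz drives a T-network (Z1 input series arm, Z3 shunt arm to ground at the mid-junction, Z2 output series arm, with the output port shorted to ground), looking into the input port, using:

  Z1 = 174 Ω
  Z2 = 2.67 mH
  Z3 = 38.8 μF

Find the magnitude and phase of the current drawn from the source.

Step 1 — Angular frequency: ω = 2π·f = 2π·36.2 = 227.5 rad/s.
Step 2 — Component impedances:
  Z1: Z = R = 174 Ω
  Z2: Z = jωL = j·227.5·0.00267 = 0 + j0.6073 Ω
  Z3: Z = 1/(jωC) = -j/(ω·C) = 0 - j113.3 Ω
Step 3 — With the output port shorted to ground, the output series arm Z2 runs from the junction to ground; the shunt arm Z3 also runs from the junction to ground. They appear in parallel: Z3 || Z2 = 0 + j0.6106 Ω.
Step 4 — Series with input arm Z1: Z_in = Z1 + (Z3 || Z2) = 174 + j0.6106 Ω = 174∠0.2° Ω.
Step 5 — Source phasor: V = 24.4∠60.0° V = 12.2 + j21.13 V.
Step 6 — Ohm's law: I = V / Z_total = (12.2 + j21.13) / (174 + j0.6106) = 0.07054 + j0.1212 A.
Step 7 — Convert to polar: |I| = 0.1402 A, ∠I = 59.8°.

I = 0.1402∠59.8° A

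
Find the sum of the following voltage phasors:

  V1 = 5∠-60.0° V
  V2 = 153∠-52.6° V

Step 1 — Convert each phasor to rectangular form:
  V1 = 5·(cos(-60.0°) + j·sin(-60.0°)) = 2.5 - j4.33 V
  V2 = 153·(cos(-52.6°) + j·sin(-52.6°)) = 92.93 - j121.5 V
Step 2 — Sum components: V_total = 95.43 - j125.9 V.
Step 3 — Convert to polar: |V_total| = 158 V, ∠V_total = -52.8°.

V_total = 158∠-52.8° V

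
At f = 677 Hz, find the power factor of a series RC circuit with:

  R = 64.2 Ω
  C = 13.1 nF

Step 1 — Angular frequency: ω = 2π·f = 2π·677 = 4254 rad/s.
Step 2 — Component impedances:
  R: Z = R = 64.2 Ω
  C: Z = 1/(jωC) = -j/(ω·C) = 0 - j1.795e+04 Ω
Step 3 — Series combination: Z_total = R + C = 64.2 - j1.795e+04 Ω = 1.795e+04∠-89.8° Ω.
Step 4 — Power factor: PF = cos(φ) = Re(Z)/|Z| = 64.2/1.795e+04 = 0.003577.
Step 5 — Type: Im(Z) = -1.795e+04 ⇒ leading (phase φ = -89.8°).

PF = 0.003577 (leading, φ = -89.8°)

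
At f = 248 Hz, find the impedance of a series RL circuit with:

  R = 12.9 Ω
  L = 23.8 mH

Step 1 — Angular frequency: ω = 2π·f = 2π·248 = 1558 rad/s.
Step 2 — Component impedances:
  R: Z = R = 12.9 Ω
  L: Z = jωL = j·1558·0.0238 = 0 + j37.09 Ω
Step 3 — Series combination: Z_total = R + L = 12.9 + j37.09 Ω = 39.27∠70.8° Ω.

Z = 12.9 + j37.09 Ω = 39.27∠70.8° Ω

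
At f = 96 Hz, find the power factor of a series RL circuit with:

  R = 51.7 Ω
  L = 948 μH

Step 1 — Angular frequency: ω = 2π·f = 2π·96 = 603.2 rad/s.
Step 2 — Component impedances:
  R: Z = R = 51.7 Ω
  L: Z = jωL = j·603.2·0.000948 = 0 + j0.5718 Ω
Step 3 — Series combination: Z_total = R + L = 51.7 + j0.5718 Ω = 51.7∠0.6° Ω.
Step 4 — Power factor: PF = cos(φ) = Re(Z)/|Z| = 51.7/51.703 = 0.9999.
Step 5 — Type: Im(Z) = 0.5718 ⇒ lagging (phase φ = 0.6°).

PF = 0.9999 (lagging, φ = 0.6°)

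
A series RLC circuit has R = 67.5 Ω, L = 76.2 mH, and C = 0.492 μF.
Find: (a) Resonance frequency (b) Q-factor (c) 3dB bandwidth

Step 1 — Resonance condition Im(Z)=0 gives ω₀ = 1/√(LC).
Step 2 — ω₀ = 1/√(0.0762·4.92e-07) = 5165 rad/s.
Step 3 — f₀ = ω₀/(2π) = 822 Hz.
Step 4 — Series Q: Q = ω₀L/R = 5165·0.0762/67.5 = 5.83.
Step 5 — 3dB bandwidth: Δω = ω₀/Q = 885.8 rad/s; BW = Δω/(2π) = 141 Hz.

(a) f₀ = 822 Hz  (b) Q = 5.83  (c) BW = 141 Hz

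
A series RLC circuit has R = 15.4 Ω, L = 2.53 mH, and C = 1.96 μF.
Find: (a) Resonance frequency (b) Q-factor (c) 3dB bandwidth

Step 1 — Resonance: ω₀ = 1/√(LC) = 1/√(0.00253·1.96e-06) = 1.42e+04 rad/s.
Step 2 — f₀ = ω₀/(2π) = 2260 Hz.
Step 3 — Series Q: Q = ω₀L/R = 1.42e+04·0.00253/15.4 = 2.333.
Step 4 — Bandwidth: Δω = ω₀/Q = 6087 rad/s; BW = Δω/(2π) = 968.8 Hz.

(a) f₀ = 2260 Hz  (b) Q = 2.333  (c) BW = 968.8 Hz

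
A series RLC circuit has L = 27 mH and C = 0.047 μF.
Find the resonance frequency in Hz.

Step 1 — Resonance condition Im(Z)=0 gives ω₀ = 1/√(LC).
Step 2 — ω₀ = 1/√(0.027·4.7e-08) = 2.807e+04 rad/s.
Step 3 — f₀ = ω₀/(2π) = 4468 Hz.

f₀ = 4468 Hz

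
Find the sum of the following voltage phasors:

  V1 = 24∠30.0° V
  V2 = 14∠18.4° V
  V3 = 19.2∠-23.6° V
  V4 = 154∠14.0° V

Step 1 — Convert each phasor to rectangular form:
  V1 = 24·(cos(30.0°) + j·sin(30.0°)) = 20.78 + j12 V
  V2 = 14·(cos(18.4°) + j·sin(18.4°)) = 13.28 + j4.419 V
  V3 = 19.2·(cos(-23.6°) + j·sin(-23.6°)) = 17.59 - j7.687 V
  V4 = 154·(cos(14.0°) + j·sin(14.0°)) = 149.4 + j37.26 V
Step 2 — Sum components: V_total = 201.1 + j45.99 V.
Step 3 — Convert to polar: |V_total| = 206.3 V, ∠V_total = 12.9°.

V_total = 206.3∠12.9° V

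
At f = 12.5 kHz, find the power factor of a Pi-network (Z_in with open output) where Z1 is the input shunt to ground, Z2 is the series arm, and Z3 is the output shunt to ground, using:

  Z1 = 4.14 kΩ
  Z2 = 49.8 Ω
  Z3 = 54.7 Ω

Step 1 — Angular frequency: ω = 2π·f = 2π·1.25e+04 = 7.854e+04 rad/s.
Step 2 — Component impedances:
  Z1: Z = R = 4140 Ω
  Z2: Z = R = 49.8 Ω
  Z3: Z = R = 54.7 Ω
Step 3 — With open output, the series arm Z2 and the output shunt Z3 appear in series to ground: Z2 + Z3 = 104.5 Ω.
Step 4 — Parallel with input shunt Z1: Z_in = Z1 || (Z2 + Z3) = 101.9 Ω = 101.9∠0.0° Ω.
Step 5 — Power factor: PF = cos(φ) = Re(Z)/|Z| = 101.9/101.9 = 1.
Step 6 — Type: Im(Z) = 0 ⇒ unity (phase φ = 0.0°).

PF = 1 (unity, φ = 0.0°)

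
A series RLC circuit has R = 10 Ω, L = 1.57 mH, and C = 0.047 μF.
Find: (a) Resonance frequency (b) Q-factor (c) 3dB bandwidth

Step 1 — Resonance: ω₀ = 1/√(LC) = 1/√(0.00157·4.7e-08) = 1.164e+05 rad/s.
Step 2 — f₀ = ω₀/(2π) = 1.853e+04 Hz.
Step 3 — Series Q: Q = ω₀L/R = 1.164e+05·0.00157/10 = 18.28.
Step 4 — Bandwidth: Δω = ω₀/Q = 6369 rad/s; BW = Δω/(2π) = 1014 Hz.

(a) f₀ = 1.853e+04 Hz  (b) Q = 18.28  (c) BW = 1014 Hz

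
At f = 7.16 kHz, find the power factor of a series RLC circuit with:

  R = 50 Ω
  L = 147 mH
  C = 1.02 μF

Step 1 — Angular frequency: ω = 2π·f = 2π·7160 = 4.499e+04 rad/s.
Step 2 — Component impedances:
  R: Z = R = 50 Ω
  L: Z = jωL = j·4.499e+04·0.147 = 0 + j6613 Ω
  C: Z = 1/(jωC) = -j/(ω·C) = 0 - j21.79 Ω
Step 3 — Series combination: Z_total = R + L + C = 50 + j6591 Ω = 6592∠89.6° Ω.
Step 4 — Power factor: PF = cos(φ) = Re(Z)/|Z| = 50/6592 = 0.007585.
Step 5 — Type: Im(Z) = 6591 ⇒ lagging (phase φ = 89.6°).

PF = 0.007585 (lagging, φ = 89.6°)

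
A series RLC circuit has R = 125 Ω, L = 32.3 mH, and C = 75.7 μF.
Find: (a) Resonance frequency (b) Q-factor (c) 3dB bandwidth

Step 1 — Resonance: ω₀ = 1/√(LC) = 1/√(0.0323·7.57e-05) = 639.5 rad/s.
Step 2 — f₀ = ω₀/(2π) = 101.8 Hz.
Step 3 — Series Q: Q = ω₀L/R = 639.5·0.0323/125 = 0.1653.
Step 4 — Bandwidth: Δω = ω₀/Q = 3870 rad/s; BW = Δω/(2π) = 615.9 Hz.

(a) f₀ = 101.8 Hz  (b) Q = 0.1653  (c) BW = 615.9 Hz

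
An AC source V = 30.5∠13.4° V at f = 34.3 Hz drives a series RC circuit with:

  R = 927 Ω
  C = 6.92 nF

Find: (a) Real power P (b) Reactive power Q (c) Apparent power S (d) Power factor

Step 1 — Angular frequency: ω = 2π·f = 2π·34.3 = 215.5 rad/s.
Step 2 — Component impedances:
  R: Z = R = 927 Ω
  C: Z = 1/(jωC) = -j/(ω·C) = 0 - j6.705e+05 Ω
Step 3 — Series combination: Z_total = R + C = 927 - j6.705e+05 Ω = 6.705e+05∠-89.9° Ω.
Step 4 — Source phasor: V = 30.5∠13.4° V = 29.67 + j7.068 V.
Step 5 — Current: I = V / Z = -1.048e-05 + j4.426e-05 A = 4.549e-05∠103.3° A.
Step 6 — Complex power: S = V·I* = 1.918e-06 - j0.001387 VA.
Step 7 — Real power: P = Re(S) = 1.918e-06 W.
Step 8 — Reactive power: Q = Im(S) = -0.001387 VAR.
Step 9 — Apparent power: |S| = 0.001387 VA.
Step 10 — Power factor: PF = P/|S| = 0.001382 (leading).

(a) P = 1.918e-06 W  (b) Q = -0.001387 VAR  (c) S = 0.001387 VA  (d) PF = 0.001382 (leading)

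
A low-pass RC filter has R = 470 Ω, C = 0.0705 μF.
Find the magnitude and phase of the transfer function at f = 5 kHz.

Step 1 — Angular frequency: ω = 2π·5000 = 3.142e+04 rad/s.
Step 2 — Transfer function: H(jω) = 1/(1 + jωRC).
Step 3 — Denominator: 1 + jωRC = 1 + j·3.142e+04·470·7.05e-08 = 1 + j1.041.
Step 4 — H = 0.4799 - j0.4996.
Step 5 — Magnitude: |H| = 0.6928 (-3.2 dB); phase: φ = -46.1°.

|H| = 0.6928 (-3.2 dB), φ = -46.1°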